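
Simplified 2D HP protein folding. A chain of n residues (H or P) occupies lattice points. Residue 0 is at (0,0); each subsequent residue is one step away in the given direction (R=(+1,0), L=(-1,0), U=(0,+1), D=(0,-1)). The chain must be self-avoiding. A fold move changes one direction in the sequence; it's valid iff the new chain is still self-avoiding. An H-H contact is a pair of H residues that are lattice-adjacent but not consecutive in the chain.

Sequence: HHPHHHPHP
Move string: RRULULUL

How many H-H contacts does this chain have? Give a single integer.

Answer: 1

Derivation:
Positions: [(0, 0), (1, 0), (2, 0), (2, 1), (1, 1), (1, 2), (0, 2), (0, 3), (-1, 3)]
H-H contact: residue 1 @(1,0) - residue 4 @(1, 1)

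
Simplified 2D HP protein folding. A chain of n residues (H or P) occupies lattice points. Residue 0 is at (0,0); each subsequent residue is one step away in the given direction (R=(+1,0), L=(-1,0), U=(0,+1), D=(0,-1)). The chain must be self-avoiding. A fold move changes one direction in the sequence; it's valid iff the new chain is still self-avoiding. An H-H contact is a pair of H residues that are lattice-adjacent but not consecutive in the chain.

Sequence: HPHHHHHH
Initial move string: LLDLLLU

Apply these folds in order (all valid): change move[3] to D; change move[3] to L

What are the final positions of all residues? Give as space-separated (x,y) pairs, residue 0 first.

Initial moves: LLDLLLU
Fold: move[3]->D => LLDDLLU (positions: [(0, 0), (-1, 0), (-2, 0), (-2, -1), (-2, -2), (-3, -2), (-4, -2), (-4, -1)])
Fold: move[3]->L => LLDLLLU (positions: [(0, 0), (-1, 0), (-2, 0), (-2, -1), (-3, -1), (-4, -1), (-5, -1), (-5, 0)])

Answer: (0,0) (-1,0) (-2,0) (-2,-1) (-3,-1) (-4,-1) (-5,-1) (-5,0)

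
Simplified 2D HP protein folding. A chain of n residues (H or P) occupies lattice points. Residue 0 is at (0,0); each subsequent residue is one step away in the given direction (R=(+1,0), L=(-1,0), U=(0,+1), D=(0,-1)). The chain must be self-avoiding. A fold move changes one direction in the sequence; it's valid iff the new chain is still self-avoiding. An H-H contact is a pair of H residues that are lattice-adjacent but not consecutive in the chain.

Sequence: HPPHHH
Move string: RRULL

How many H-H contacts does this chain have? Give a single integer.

Positions: [(0, 0), (1, 0), (2, 0), (2, 1), (1, 1), (0, 1)]
H-H contact: residue 0 @(0,0) - residue 5 @(0, 1)

Answer: 1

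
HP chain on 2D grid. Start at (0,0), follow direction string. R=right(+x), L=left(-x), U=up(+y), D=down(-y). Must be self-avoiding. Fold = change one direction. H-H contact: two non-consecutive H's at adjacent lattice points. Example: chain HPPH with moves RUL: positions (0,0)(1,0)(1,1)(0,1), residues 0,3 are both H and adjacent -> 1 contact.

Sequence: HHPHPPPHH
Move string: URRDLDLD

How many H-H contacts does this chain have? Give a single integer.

Positions: [(0, 0), (0, 1), (1, 1), (2, 1), (2, 0), (1, 0), (1, -1), (0, -1), (0, -2)]
H-H contact: residue 0 @(0,0) - residue 7 @(0, -1)

Answer: 1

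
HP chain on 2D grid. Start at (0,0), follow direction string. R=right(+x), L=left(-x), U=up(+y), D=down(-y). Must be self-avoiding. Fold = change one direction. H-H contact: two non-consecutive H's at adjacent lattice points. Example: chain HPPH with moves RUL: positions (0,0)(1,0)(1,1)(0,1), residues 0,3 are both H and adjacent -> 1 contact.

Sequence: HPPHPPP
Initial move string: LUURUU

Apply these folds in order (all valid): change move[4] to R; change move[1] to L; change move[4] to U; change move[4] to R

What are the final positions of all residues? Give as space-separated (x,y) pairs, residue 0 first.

Answer: (0,0) (-1,0) (-2,0) (-2,1) (-1,1) (0,1) (0,2)

Derivation:
Initial moves: LUURUU
Fold: move[4]->R => LUURRU (positions: [(0, 0), (-1, 0), (-1, 1), (-1, 2), (0, 2), (1, 2), (1, 3)])
Fold: move[1]->L => LLURRU (positions: [(0, 0), (-1, 0), (-2, 0), (-2, 1), (-1, 1), (0, 1), (0, 2)])
Fold: move[4]->U => LLURUU (positions: [(0, 0), (-1, 0), (-2, 0), (-2, 1), (-1, 1), (-1, 2), (-1, 3)])
Fold: move[4]->R => LLURRU (positions: [(0, 0), (-1, 0), (-2, 0), (-2, 1), (-1, 1), (0, 1), (0, 2)])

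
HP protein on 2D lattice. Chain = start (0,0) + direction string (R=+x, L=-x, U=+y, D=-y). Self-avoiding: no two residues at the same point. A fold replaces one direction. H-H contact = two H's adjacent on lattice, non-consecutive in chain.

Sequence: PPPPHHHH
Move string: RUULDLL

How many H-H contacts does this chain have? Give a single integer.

Answer: 0

Derivation:
Positions: [(0, 0), (1, 0), (1, 1), (1, 2), (0, 2), (0, 1), (-1, 1), (-2, 1)]
No H-H contacts found.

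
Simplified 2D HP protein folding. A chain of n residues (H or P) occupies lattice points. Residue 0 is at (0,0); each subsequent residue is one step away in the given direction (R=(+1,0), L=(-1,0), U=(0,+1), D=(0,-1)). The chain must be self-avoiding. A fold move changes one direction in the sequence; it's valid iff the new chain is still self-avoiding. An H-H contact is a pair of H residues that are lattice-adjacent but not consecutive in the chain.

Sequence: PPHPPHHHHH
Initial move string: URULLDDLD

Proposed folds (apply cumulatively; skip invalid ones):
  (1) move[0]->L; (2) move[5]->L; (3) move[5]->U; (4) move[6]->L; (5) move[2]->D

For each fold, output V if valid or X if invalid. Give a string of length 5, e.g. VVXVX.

Initial: URULLDDLD -> [(0, 0), (0, 1), (1, 1), (1, 2), (0, 2), (-1, 2), (-1, 1), (-1, 0), (-2, 0), (-2, -1)]
Fold 1: move[0]->L => LRULLDDLD INVALID (collision), skipped
Fold 2: move[5]->L => URULLLDLD VALID
Fold 3: move[5]->U => URULLUDLD INVALID (collision), skipped
Fold 4: move[6]->L => URULLLLLD VALID
Fold 5: move[2]->D => URDLLLLLD INVALID (collision), skipped

Answer: XVXVX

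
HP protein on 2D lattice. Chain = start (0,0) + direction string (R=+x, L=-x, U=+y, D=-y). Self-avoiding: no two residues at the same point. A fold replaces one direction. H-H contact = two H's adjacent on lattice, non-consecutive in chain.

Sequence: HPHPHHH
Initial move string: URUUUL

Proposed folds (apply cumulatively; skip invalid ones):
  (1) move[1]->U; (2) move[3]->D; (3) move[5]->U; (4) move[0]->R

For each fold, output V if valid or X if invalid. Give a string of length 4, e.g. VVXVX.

Initial: URUUUL -> [(0, 0), (0, 1), (1, 1), (1, 2), (1, 3), (1, 4), (0, 4)]
Fold 1: move[1]->U => UUUUUL VALID
Fold 2: move[3]->D => UUUDUL INVALID (collision), skipped
Fold 3: move[5]->U => UUUUUU VALID
Fold 4: move[0]->R => RUUUUU VALID

Answer: VXVV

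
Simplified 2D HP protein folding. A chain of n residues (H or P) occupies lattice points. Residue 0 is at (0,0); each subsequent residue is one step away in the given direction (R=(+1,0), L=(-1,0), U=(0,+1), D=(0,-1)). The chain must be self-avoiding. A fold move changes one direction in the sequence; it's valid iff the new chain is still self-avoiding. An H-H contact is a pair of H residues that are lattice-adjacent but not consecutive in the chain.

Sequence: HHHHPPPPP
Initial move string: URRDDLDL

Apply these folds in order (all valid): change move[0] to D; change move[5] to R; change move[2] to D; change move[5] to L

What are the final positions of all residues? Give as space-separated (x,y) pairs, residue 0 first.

Answer: (0,0) (0,-1) (1,-1) (1,-2) (1,-3) (1,-4) (0,-4) (0,-5) (-1,-5)

Derivation:
Initial moves: URRDDLDL
Fold: move[0]->D => DRRDDLDL (positions: [(0, 0), (0, -1), (1, -1), (2, -1), (2, -2), (2, -3), (1, -3), (1, -4), (0, -4)])
Fold: move[5]->R => DRRDDRDL (positions: [(0, 0), (0, -1), (1, -1), (2, -1), (2, -2), (2, -3), (3, -3), (3, -4), (2, -4)])
Fold: move[2]->D => DRDDDRDL (positions: [(0, 0), (0, -1), (1, -1), (1, -2), (1, -3), (1, -4), (2, -4), (2, -5), (1, -5)])
Fold: move[5]->L => DRDDDLDL (positions: [(0, 0), (0, -1), (1, -1), (1, -2), (1, -3), (1, -4), (0, -4), (0, -5), (-1, -5)])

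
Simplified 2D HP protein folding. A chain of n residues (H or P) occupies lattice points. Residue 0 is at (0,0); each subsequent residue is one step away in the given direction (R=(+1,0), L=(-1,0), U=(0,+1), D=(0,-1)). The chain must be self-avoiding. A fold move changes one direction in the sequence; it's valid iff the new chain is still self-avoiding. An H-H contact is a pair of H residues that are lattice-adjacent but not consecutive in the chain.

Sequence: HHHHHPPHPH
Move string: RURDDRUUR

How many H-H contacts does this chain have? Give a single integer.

Answer: 2

Derivation:
Positions: [(0, 0), (1, 0), (1, 1), (2, 1), (2, 0), (2, -1), (3, -1), (3, 0), (3, 1), (4, 1)]
H-H contact: residue 1 @(1,0) - residue 4 @(2, 0)
H-H contact: residue 4 @(2,0) - residue 7 @(3, 0)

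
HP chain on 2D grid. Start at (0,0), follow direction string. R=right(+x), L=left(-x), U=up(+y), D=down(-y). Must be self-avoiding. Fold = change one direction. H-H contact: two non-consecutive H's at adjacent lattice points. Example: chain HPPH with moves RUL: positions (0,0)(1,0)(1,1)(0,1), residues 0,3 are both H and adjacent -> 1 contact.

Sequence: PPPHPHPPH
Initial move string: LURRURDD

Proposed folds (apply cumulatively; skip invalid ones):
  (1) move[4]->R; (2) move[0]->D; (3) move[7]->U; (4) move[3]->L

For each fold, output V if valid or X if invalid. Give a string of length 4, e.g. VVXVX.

Answer: VXXX

Derivation:
Initial: LURRURDD -> [(0, 0), (-1, 0), (-1, 1), (0, 1), (1, 1), (1, 2), (2, 2), (2, 1), (2, 0)]
Fold 1: move[4]->R => LURRRRDD VALID
Fold 2: move[0]->D => DURRRRDD INVALID (collision), skipped
Fold 3: move[7]->U => LURRRRDU INVALID (collision), skipped
Fold 4: move[3]->L => LURLRRDD INVALID (collision), skipped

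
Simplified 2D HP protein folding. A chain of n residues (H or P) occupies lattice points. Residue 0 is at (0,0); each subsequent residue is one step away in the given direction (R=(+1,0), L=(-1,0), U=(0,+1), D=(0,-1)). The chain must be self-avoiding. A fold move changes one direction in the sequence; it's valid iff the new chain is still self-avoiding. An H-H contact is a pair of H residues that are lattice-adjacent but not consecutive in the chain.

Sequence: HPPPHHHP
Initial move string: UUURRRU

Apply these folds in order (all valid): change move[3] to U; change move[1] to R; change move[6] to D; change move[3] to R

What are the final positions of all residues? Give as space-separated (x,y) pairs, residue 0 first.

Answer: (0,0) (0,1) (1,1) (1,2) (2,2) (3,2) (4,2) (4,1)

Derivation:
Initial moves: UUURRRU
Fold: move[3]->U => UUUURRU (positions: [(0, 0), (0, 1), (0, 2), (0, 3), (0, 4), (1, 4), (2, 4), (2, 5)])
Fold: move[1]->R => URUURRU (positions: [(0, 0), (0, 1), (1, 1), (1, 2), (1, 3), (2, 3), (3, 3), (3, 4)])
Fold: move[6]->D => URUURRD (positions: [(0, 0), (0, 1), (1, 1), (1, 2), (1, 3), (2, 3), (3, 3), (3, 2)])
Fold: move[3]->R => URURRRD (positions: [(0, 0), (0, 1), (1, 1), (1, 2), (2, 2), (3, 2), (4, 2), (4, 1)])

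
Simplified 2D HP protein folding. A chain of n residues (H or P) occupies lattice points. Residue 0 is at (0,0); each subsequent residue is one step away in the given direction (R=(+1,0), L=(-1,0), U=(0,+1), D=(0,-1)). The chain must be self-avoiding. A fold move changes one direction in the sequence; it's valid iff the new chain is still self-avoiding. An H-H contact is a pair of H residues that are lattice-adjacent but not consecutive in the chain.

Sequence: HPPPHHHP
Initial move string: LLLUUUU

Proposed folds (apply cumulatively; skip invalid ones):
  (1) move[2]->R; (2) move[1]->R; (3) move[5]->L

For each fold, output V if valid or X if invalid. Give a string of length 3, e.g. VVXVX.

Answer: XXV

Derivation:
Initial: LLLUUUU -> [(0, 0), (-1, 0), (-2, 0), (-3, 0), (-3, 1), (-3, 2), (-3, 3), (-3, 4)]
Fold 1: move[2]->R => LLRUUUU INVALID (collision), skipped
Fold 2: move[1]->R => LRLUUUU INVALID (collision), skipped
Fold 3: move[5]->L => LLLUULU VALID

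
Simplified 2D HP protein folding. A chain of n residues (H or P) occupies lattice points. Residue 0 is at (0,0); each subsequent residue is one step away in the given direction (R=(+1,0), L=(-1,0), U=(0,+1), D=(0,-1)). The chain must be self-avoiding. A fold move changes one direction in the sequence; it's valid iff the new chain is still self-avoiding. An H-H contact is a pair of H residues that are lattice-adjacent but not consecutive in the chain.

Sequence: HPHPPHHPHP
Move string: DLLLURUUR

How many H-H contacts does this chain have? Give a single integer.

Answer: 0

Derivation:
Positions: [(0, 0), (0, -1), (-1, -1), (-2, -1), (-3, -1), (-3, 0), (-2, 0), (-2, 1), (-2, 2), (-1, 2)]
No H-H contacts found.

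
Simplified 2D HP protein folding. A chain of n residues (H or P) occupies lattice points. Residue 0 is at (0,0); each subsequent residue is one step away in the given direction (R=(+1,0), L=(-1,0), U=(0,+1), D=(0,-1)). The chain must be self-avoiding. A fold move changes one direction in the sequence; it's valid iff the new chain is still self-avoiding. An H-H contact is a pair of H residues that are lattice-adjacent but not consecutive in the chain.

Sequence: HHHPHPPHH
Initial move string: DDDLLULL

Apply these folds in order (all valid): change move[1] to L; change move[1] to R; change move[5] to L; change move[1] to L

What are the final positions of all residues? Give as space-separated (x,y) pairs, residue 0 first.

Initial moves: DDDLLULL
Fold: move[1]->L => DLDLLULL (positions: [(0, 0), (0, -1), (-1, -1), (-1, -2), (-2, -2), (-3, -2), (-3, -1), (-4, -1), (-5, -1)])
Fold: move[1]->R => DRDLLULL (positions: [(0, 0), (0, -1), (1, -1), (1, -2), (0, -2), (-1, -2), (-1, -1), (-2, -1), (-3, -1)])
Fold: move[5]->L => DRDLLLLL (positions: [(0, 0), (0, -1), (1, -1), (1, -2), (0, -2), (-1, -2), (-2, -2), (-3, -2), (-4, -2)])
Fold: move[1]->L => DLDLLLLL (positions: [(0, 0), (0, -1), (-1, -1), (-1, -2), (-2, -2), (-3, -2), (-4, -2), (-5, -2), (-6, -2)])

Answer: (0,0) (0,-1) (-1,-1) (-1,-2) (-2,-2) (-3,-2) (-4,-2) (-5,-2) (-6,-2)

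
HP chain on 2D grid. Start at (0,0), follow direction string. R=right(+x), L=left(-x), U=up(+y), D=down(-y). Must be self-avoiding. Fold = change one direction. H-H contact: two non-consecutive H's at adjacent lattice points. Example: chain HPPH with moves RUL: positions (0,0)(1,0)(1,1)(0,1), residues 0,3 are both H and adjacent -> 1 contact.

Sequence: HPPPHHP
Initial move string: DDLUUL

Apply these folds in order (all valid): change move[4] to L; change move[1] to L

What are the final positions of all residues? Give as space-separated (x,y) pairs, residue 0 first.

Initial moves: DDLUUL
Fold: move[4]->L => DDLULL (positions: [(0, 0), (0, -1), (0, -2), (-1, -2), (-1, -1), (-2, -1), (-3, -1)])
Fold: move[1]->L => DLLULL (positions: [(0, 0), (0, -1), (-1, -1), (-2, -1), (-2, 0), (-3, 0), (-4, 0)])

Answer: (0,0) (0,-1) (-1,-1) (-2,-1) (-2,0) (-3,0) (-4,0)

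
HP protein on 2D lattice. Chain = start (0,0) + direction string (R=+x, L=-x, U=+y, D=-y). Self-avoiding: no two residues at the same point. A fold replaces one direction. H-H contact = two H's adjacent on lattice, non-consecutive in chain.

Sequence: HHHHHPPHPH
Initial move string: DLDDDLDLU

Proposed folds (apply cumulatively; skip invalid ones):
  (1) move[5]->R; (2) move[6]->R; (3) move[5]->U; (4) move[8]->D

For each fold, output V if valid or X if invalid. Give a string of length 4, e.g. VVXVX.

Answer: XXXV

Derivation:
Initial: DLDDDLDLU -> [(0, 0), (0, -1), (-1, -1), (-1, -2), (-1, -3), (-1, -4), (-2, -4), (-2, -5), (-3, -5), (-3, -4)]
Fold 1: move[5]->R => DLDDDRDLU INVALID (collision), skipped
Fold 2: move[6]->R => DLDDDLRLU INVALID (collision), skipped
Fold 3: move[5]->U => DLDDDUDLU INVALID (collision), skipped
Fold 4: move[8]->D => DLDDDLDLD VALID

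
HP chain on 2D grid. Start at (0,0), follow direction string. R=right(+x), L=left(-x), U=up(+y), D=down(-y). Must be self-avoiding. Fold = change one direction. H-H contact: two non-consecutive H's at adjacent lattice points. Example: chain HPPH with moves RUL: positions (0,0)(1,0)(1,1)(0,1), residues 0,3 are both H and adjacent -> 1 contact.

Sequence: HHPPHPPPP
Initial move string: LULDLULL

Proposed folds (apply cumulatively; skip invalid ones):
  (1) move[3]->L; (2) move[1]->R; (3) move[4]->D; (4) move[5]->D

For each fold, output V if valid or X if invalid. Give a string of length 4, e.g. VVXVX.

Answer: VXXV

Derivation:
Initial: LULDLULL -> [(0, 0), (-1, 0), (-1, 1), (-2, 1), (-2, 0), (-3, 0), (-3, 1), (-4, 1), (-5, 1)]
Fold 1: move[3]->L => LULLLULL VALID
Fold 2: move[1]->R => LRLLLULL INVALID (collision), skipped
Fold 3: move[4]->D => LULLDULL INVALID (collision), skipped
Fold 4: move[5]->D => LULLLDLL VALID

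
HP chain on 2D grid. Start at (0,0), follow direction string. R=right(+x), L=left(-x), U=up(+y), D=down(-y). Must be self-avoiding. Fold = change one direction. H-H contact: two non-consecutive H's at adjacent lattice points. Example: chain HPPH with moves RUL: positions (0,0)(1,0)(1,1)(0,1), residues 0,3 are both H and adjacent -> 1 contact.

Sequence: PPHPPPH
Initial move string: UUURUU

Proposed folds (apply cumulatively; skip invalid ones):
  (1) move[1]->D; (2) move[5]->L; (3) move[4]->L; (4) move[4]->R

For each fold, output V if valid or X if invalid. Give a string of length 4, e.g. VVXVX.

Answer: XVXX

Derivation:
Initial: UUURUU -> [(0, 0), (0, 1), (0, 2), (0, 3), (1, 3), (1, 4), (1, 5)]
Fold 1: move[1]->D => UDURUU INVALID (collision), skipped
Fold 2: move[5]->L => UUURUL VALID
Fold 3: move[4]->L => UUURLL INVALID (collision), skipped
Fold 4: move[4]->R => UUURRL INVALID (collision), skipped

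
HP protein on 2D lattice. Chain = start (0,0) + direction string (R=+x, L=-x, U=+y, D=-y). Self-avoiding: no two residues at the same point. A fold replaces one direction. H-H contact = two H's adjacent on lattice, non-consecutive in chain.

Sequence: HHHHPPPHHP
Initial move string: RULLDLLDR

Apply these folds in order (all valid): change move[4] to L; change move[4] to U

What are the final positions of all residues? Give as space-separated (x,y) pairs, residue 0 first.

Initial moves: RULLDLLDR
Fold: move[4]->L => RULLLLLDR (positions: [(0, 0), (1, 0), (1, 1), (0, 1), (-1, 1), (-2, 1), (-3, 1), (-4, 1), (-4, 0), (-3, 0)])
Fold: move[4]->U => RULLULLDR (positions: [(0, 0), (1, 0), (1, 1), (0, 1), (-1, 1), (-1, 2), (-2, 2), (-3, 2), (-3, 1), (-2, 1)])

Answer: (0,0) (1,0) (1,1) (0,1) (-1,1) (-1,2) (-2,2) (-3,2) (-3,1) (-2,1)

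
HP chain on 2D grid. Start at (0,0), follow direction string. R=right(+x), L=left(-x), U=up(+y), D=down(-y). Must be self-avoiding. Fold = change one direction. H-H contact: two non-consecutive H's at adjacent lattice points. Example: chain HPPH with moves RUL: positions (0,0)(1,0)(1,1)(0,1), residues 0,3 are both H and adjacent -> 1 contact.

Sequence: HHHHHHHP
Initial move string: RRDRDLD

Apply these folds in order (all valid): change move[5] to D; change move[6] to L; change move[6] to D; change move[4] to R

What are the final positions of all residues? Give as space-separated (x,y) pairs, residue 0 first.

Initial moves: RRDRDLD
Fold: move[5]->D => RRDRDDD (positions: [(0, 0), (1, 0), (2, 0), (2, -1), (3, -1), (3, -2), (3, -3), (3, -4)])
Fold: move[6]->L => RRDRDDL (positions: [(0, 0), (1, 0), (2, 0), (2, -1), (3, -1), (3, -2), (3, -3), (2, -3)])
Fold: move[6]->D => RRDRDDD (positions: [(0, 0), (1, 0), (2, 0), (2, -1), (3, -1), (3, -2), (3, -3), (3, -4)])
Fold: move[4]->R => RRDRRDD (positions: [(0, 0), (1, 0), (2, 0), (2, -1), (3, -1), (4, -1), (4, -2), (4, -3)])

Answer: (0,0) (1,0) (2,0) (2,-1) (3,-1) (4,-1) (4,-2) (4,-3)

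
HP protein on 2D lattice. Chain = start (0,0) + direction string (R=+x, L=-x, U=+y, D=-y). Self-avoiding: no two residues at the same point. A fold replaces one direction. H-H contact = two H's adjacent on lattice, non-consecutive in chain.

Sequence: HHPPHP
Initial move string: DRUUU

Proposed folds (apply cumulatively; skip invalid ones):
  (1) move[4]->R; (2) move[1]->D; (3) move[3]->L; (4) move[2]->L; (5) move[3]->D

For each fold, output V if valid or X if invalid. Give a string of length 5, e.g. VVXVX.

Answer: VXXXX

Derivation:
Initial: DRUUU -> [(0, 0), (0, -1), (1, -1), (1, 0), (1, 1), (1, 2)]
Fold 1: move[4]->R => DRUUR VALID
Fold 2: move[1]->D => DDUUR INVALID (collision), skipped
Fold 3: move[3]->L => DRULR INVALID (collision), skipped
Fold 4: move[2]->L => DRLUR INVALID (collision), skipped
Fold 5: move[3]->D => DRUDR INVALID (collision), skipped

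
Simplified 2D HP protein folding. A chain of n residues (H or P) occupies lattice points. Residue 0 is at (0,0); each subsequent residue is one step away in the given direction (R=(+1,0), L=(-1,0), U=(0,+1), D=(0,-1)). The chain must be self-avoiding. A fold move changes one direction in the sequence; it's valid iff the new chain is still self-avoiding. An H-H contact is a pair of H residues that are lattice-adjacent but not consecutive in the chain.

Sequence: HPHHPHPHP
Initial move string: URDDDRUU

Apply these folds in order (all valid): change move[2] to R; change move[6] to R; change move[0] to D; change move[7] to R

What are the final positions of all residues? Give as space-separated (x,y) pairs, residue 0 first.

Initial moves: URDDDRUU
Fold: move[2]->R => URRDDRUU (positions: [(0, 0), (0, 1), (1, 1), (2, 1), (2, 0), (2, -1), (3, -1), (3, 0), (3, 1)])
Fold: move[6]->R => URRDDRRU (positions: [(0, 0), (0, 1), (1, 1), (2, 1), (2, 0), (2, -1), (3, -1), (4, -1), (4, 0)])
Fold: move[0]->D => DRRDDRRU (positions: [(0, 0), (0, -1), (1, -1), (2, -1), (2, -2), (2, -3), (3, -3), (4, -3), (4, -2)])
Fold: move[7]->R => DRRDDRRR (positions: [(0, 0), (0, -1), (1, -1), (2, -1), (2, -2), (2, -3), (3, -3), (4, -3), (5, -3)])

Answer: (0,0) (0,-1) (1,-1) (2,-1) (2,-2) (2,-3) (3,-3) (4,-3) (5,-3)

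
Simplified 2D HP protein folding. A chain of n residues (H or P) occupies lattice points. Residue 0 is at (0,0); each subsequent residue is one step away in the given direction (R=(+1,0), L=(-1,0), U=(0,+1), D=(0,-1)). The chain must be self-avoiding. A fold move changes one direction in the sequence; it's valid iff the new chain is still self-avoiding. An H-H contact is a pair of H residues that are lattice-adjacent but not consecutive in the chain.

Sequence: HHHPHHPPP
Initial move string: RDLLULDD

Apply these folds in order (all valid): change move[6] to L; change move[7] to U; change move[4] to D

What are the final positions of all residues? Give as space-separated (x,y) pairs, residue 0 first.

Initial moves: RDLLULDD
Fold: move[6]->L => RDLLULLD (positions: [(0, 0), (1, 0), (1, -1), (0, -1), (-1, -1), (-1, 0), (-2, 0), (-3, 0), (-3, -1)])
Fold: move[7]->U => RDLLULLU (positions: [(0, 0), (1, 0), (1, -1), (0, -1), (-1, -1), (-1, 0), (-2, 0), (-3, 0), (-3, 1)])
Fold: move[4]->D => RDLLDLLU (positions: [(0, 0), (1, 0), (1, -1), (0, -1), (-1, -1), (-1, -2), (-2, -2), (-3, -2), (-3, -1)])

Answer: (0,0) (1,0) (1,-1) (0,-1) (-1,-1) (-1,-2) (-2,-2) (-3,-2) (-3,-1)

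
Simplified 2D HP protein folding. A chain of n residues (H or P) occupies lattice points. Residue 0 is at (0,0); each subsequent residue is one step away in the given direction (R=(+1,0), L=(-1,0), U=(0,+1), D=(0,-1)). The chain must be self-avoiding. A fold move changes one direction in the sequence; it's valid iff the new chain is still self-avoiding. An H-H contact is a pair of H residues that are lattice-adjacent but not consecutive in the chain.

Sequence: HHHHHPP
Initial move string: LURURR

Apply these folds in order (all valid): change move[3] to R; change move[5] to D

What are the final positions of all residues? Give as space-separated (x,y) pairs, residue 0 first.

Initial moves: LURURR
Fold: move[3]->R => LURRRR (positions: [(0, 0), (-1, 0), (-1, 1), (0, 1), (1, 1), (2, 1), (3, 1)])
Fold: move[5]->D => LURRRD (positions: [(0, 0), (-1, 0), (-1, 1), (0, 1), (1, 1), (2, 1), (2, 0)])

Answer: (0,0) (-1,0) (-1,1) (0,1) (1,1) (2,1) (2,0)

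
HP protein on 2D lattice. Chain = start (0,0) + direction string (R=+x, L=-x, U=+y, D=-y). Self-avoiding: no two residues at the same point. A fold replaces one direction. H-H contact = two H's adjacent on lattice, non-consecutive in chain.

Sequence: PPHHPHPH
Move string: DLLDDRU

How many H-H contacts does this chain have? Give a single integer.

Positions: [(0, 0), (0, -1), (-1, -1), (-2, -1), (-2, -2), (-2, -3), (-1, -3), (-1, -2)]
H-H contact: residue 2 @(-1,-1) - residue 7 @(-1, -2)

Answer: 1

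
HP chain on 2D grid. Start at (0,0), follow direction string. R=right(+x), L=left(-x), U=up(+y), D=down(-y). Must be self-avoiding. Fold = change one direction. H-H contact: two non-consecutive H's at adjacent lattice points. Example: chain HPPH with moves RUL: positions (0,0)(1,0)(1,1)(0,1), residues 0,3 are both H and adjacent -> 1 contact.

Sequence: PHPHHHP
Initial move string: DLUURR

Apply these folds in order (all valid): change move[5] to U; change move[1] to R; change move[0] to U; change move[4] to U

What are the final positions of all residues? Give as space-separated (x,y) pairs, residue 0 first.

Answer: (0,0) (0,1) (1,1) (1,2) (1,3) (1,4) (1,5)

Derivation:
Initial moves: DLUURR
Fold: move[5]->U => DLUURU (positions: [(0, 0), (0, -1), (-1, -1), (-1, 0), (-1, 1), (0, 1), (0, 2)])
Fold: move[1]->R => DRUURU (positions: [(0, 0), (0, -1), (1, -1), (1, 0), (1, 1), (2, 1), (2, 2)])
Fold: move[0]->U => URUURU (positions: [(0, 0), (0, 1), (1, 1), (1, 2), (1, 3), (2, 3), (2, 4)])
Fold: move[4]->U => URUUUU (positions: [(0, 0), (0, 1), (1, 1), (1, 2), (1, 3), (1, 4), (1, 5)])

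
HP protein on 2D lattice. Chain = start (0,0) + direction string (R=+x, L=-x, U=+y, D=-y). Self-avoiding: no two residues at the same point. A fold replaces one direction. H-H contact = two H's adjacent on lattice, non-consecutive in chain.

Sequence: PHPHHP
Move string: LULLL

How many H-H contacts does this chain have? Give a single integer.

Positions: [(0, 0), (-1, 0), (-1, 1), (-2, 1), (-3, 1), (-4, 1)]
No H-H contacts found.

Answer: 0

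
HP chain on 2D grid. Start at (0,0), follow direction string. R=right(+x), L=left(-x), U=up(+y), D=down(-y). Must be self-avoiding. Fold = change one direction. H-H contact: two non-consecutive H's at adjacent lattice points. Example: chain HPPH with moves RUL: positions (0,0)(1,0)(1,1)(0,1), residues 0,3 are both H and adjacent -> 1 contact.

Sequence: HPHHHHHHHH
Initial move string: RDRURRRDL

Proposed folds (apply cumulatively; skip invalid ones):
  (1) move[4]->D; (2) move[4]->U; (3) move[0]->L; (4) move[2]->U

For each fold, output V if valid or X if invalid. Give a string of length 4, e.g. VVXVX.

Answer: XVXX

Derivation:
Initial: RDRURRRDL -> [(0, 0), (1, 0), (1, -1), (2, -1), (2, 0), (3, 0), (4, 0), (5, 0), (5, -1), (4, -1)]
Fold 1: move[4]->D => RDRUDRRDL INVALID (collision), skipped
Fold 2: move[4]->U => RDRUURRDL VALID
Fold 3: move[0]->L => LDRUURRDL INVALID (collision), skipped
Fold 4: move[2]->U => RDUUURRDL INVALID (collision), skipped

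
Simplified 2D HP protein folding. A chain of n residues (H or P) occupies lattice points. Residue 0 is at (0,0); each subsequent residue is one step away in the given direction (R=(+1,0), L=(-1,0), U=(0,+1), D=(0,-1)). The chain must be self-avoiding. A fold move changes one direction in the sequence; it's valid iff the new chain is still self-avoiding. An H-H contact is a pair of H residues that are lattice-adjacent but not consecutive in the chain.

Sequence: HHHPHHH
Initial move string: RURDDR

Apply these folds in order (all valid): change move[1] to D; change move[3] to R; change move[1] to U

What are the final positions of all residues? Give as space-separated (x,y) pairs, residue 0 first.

Answer: (0,0) (1,0) (1,1) (2,1) (3,1) (3,0) (4,0)

Derivation:
Initial moves: RURDDR
Fold: move[1]->D => RDRDDR (positions: [(0, 0), (1, 0), (1, -1), (2, -1), (2, -2), (2, -3), (3, -3)])
Fold: move[3]->R => RDRRDR (positions: [(0, 0), (1, 0), (1, -1), (2, -1), (3, -1), (3, -2), (4, -2)])
Fold: move[1]->U => RURRDR (positions: [(0, 0), (1, 0), (1, 1), (2, 1), (3, 1), (3, 0), (4, 0)])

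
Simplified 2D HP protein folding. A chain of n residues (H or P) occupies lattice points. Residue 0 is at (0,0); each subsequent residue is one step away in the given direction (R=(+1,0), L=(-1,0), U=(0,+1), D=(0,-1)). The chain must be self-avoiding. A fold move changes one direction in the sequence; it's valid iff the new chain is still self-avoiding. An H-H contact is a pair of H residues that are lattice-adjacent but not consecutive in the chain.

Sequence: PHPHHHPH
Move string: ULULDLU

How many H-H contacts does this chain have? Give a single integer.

Answer: 1

Derivation:
Positions: [(0, 0), (0, 1), (-1, 1), (-1, 2), (-2, 2), (-2, 1), (-3, 1), (-3, 2)]
H-H contact: residue 4 @(-2,2) - residue 7 @(-3, 2)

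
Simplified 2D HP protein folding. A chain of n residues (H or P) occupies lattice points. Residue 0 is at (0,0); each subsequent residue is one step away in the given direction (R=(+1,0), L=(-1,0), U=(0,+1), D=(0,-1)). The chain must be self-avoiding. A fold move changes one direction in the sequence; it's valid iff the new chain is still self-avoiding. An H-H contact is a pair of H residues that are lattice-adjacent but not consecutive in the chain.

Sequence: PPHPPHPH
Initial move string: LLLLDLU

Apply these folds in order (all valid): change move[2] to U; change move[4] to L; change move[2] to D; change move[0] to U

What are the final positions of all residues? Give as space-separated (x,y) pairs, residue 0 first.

Initial moves: LLLLDLU
Fold: move[2]->U => LLULDLU (positions: [(0, 0), (-1, 0), (-2, 0), (-2, 1), (-3, 1), (-3, 0), (-4, 0), (-4, 1)])
Fold: move[4]->L => LLULLLU (positions: [(0, 0), (-1, 0), (-2, 0), (-2, 1), (-3, 1), (-4, 1), (-5, 1), (-5, 2)])
Fold: move[2]->D => LLDLLLU (positions: [(0, 0), (-1, 0), (-2, 0), (-2, -1), (-3, -1), (-4, -1), (-5, -1), (-5, 0)])
Fold: move[0]->U => ULDLLLU (positions: [(0, 0), (0, 1), (-1, 1), (-1, 0), (-2, 0), (-3, 0), (-4, 0), (-4, 1)])

Answer: (0,0) (0,1) (-1,1) (-1,0) (-2,0) (-3,0) (-4,0) (-4,1)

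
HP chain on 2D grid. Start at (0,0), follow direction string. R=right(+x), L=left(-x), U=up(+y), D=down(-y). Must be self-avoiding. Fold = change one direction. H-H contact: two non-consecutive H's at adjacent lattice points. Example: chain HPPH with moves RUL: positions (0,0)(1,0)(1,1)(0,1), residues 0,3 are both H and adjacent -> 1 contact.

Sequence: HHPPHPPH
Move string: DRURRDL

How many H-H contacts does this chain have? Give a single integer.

Positions: [(0, 0), (0, -1), (1, -1), (1, 0), (2, 0), (3, 0), (3, -1), (2, -1)]
H-H contact: residue 4 @(2,0) - residue 7 @(2, -1)

Answer: 1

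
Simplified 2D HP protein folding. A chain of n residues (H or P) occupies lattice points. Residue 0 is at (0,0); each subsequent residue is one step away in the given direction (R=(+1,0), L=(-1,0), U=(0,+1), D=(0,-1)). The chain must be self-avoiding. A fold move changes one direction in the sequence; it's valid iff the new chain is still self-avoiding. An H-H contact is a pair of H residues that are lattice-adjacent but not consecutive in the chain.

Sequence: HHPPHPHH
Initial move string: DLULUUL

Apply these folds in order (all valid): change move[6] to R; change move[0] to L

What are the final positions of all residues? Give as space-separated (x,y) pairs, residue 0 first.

Answer: (0,0) (-1,0) (-2,0) (-2,1) (-3,1) (-3,2) (-3,3) (-2,3)

Derivation:
Initial moves: DLULUUL
Fold: move[6]->R => DLULUUR (positions: [(0, 0), (0, -1), (-1, -1), (-1, 0), (-2, 0), (-2, 1), (-2, 2), (-1, 2)])
Fold: move[0]->L => LLULUUR (positions: [(0, 0), (-1, 0), (-2, 0), (-2, 1), (-3, 1), (-3, 2), (-3, 3), (-2, 3)])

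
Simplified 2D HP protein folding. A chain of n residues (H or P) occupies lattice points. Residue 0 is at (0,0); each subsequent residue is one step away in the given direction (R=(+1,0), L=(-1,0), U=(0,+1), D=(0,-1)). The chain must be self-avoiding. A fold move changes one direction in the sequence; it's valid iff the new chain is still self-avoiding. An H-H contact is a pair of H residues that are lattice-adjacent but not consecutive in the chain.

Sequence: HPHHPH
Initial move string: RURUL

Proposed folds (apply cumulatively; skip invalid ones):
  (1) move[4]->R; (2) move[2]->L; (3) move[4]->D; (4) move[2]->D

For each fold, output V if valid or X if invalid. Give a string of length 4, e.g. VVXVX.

Initial: RURUL -> [(0, 0), (1, 0), (1, 1), (2, 1), (2, 2), (1, 2)]
Fold 1: move[4]->R => RURUR VALID
Fold 2: move[2]->L => RULUR VALID
Fold 3: move[4]->D => RULUD INVALID (collision), skipped
Fold 4: move[2]->D => RUDUR INVALID (collision), skipped

Answer: VVXX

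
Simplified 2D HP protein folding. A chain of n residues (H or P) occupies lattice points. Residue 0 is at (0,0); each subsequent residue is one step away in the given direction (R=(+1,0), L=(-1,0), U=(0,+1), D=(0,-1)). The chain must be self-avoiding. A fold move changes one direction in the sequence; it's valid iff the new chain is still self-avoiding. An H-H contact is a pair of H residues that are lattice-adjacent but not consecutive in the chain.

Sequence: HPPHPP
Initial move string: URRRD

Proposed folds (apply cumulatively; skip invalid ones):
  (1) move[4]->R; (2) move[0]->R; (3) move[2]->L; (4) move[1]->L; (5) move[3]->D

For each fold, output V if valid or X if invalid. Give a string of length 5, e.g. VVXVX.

Answer: VVXXV

Derivation:
Initial: URRRD -> [(0, 0), (0, 1), (1, 1), (2, 1), (3, 1), (3, 0)]
Fold 1: move[4]->R => URRRR VALID
Fold 2: move[0]->R => RRRRR VALID
Fold 3: move[2]->L => RRLRR INVALID (collision), skipped
Fold 4: move[1]->L => RLRRR INVALID (collision), skipped
Fold 5: move[3]->D => RRRDR VALID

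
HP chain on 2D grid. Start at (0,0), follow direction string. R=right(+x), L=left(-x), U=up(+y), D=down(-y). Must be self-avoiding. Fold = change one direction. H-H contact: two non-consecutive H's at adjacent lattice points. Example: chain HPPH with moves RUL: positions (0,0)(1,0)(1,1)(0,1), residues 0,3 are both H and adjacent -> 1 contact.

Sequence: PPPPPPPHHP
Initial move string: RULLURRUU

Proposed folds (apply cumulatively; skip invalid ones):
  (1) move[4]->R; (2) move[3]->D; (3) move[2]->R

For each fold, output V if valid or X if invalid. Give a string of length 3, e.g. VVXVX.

Initial: RULLURRUU -> [(0, 0), (1, 0), (1, 1), (0, 1), (-1, 1), (-1, 2), (0, 2), (1, 2), (1, 3), (1, 4)]
Fold 1: move[4]->R => RULLRRRUU INVALID (collision), skipped
Fold 2: move[3]->D => RULDURRUU INVALID (collision), skipped
Fold 3: move[2]->R => RURLURRUU INVALID (collision), skipped

Answer: XXX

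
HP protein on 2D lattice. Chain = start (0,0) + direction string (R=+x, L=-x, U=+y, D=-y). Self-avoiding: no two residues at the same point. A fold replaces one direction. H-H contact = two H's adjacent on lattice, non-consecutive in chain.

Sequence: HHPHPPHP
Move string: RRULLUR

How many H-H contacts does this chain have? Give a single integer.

Positions: [(0, 0), (1, 0), (2, 0), (2, 1), (1, 1), (0, 1), (0, 2), (1, 2)]
No H-H contacts found.

Answer: 0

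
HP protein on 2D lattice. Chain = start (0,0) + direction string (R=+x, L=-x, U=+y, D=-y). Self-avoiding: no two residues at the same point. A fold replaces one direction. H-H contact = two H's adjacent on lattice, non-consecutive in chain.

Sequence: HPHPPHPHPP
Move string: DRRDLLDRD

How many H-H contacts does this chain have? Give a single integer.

Positions: [(0, 0), (0, -1), (1, -1), (2, -1), (2, -2), (1, -2), (0, -2), (0, -3), (1, -3), (1, -4)]
H-H contact: residue 2 @(1,-1) - residue 5 @(1, -2)

Answer: 1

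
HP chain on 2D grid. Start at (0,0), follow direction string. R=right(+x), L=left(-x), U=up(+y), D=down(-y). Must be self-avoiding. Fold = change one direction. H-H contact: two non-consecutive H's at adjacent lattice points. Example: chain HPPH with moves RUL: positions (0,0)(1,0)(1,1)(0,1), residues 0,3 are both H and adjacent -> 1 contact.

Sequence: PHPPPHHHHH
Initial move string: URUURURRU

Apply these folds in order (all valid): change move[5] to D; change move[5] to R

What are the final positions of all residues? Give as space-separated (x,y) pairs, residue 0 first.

Initial moves: URUURURRU
Fold: move[5]->D => URUURDRRU (positions: [(0, 0), (0, 1), (1, 1), (1, 2), (1, 3), (2, 3), (2, 2), (3, 2), (4, 2), (4, 3)])
Fold: move[5]->R => URUURRRRU (positions: [(0, 0), (0, 1), (1, 1), (1, 2), (1, 3), (2, 3), (3, 3), (4, 3), (5, 3), (5, 4)])

Answer: (0,0) (0,1) (1,1) (1,2) (1,3) (2,3) (3,3) (4,3) (5,3) (5,4)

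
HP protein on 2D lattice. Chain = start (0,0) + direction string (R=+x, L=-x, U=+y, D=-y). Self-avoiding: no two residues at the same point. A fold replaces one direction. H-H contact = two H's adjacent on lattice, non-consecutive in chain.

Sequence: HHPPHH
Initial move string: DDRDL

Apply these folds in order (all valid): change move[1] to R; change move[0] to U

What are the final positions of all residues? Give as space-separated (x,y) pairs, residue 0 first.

Answer: (0,0) (0,1) (1,1) (2,1) (2,0) (1,0)

Derivation:
Initial moves: DDRDL
Fold: move[1]->R => DRRDL (positions: [(0, 0), (0, -1), (1, -1), (2, -1), (2, -2), (1, -2)])
Fold: move[0]->U => URRDL (positions: [(0, 0), (0, 1), (1, 1), (2, 1), (2, 0), (1, 0)])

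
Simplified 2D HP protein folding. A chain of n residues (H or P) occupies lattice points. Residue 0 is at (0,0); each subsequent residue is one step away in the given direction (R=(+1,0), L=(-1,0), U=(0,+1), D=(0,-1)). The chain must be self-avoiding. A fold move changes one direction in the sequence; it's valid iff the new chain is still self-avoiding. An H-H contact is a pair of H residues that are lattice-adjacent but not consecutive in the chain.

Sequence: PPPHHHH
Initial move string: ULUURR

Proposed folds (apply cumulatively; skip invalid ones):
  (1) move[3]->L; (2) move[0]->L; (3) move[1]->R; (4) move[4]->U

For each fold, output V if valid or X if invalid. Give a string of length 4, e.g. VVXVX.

Answer: XVXV

Derivation:
Initial: ULUURR -> [(0, 0), (0, 1), (-1, 1), (-1, 2), (-1, 3), (0, 3), (1, 3)]
Fold 1: move[3]->L => ULULRR INVALID (collision), skipped
Fold 2: move[0]->L => LLUURR VALID
Fold 3: move[1]->R => LRUURR INVALID (collision), skipped
Fold 4: move[4]->U => LLUUUR VALID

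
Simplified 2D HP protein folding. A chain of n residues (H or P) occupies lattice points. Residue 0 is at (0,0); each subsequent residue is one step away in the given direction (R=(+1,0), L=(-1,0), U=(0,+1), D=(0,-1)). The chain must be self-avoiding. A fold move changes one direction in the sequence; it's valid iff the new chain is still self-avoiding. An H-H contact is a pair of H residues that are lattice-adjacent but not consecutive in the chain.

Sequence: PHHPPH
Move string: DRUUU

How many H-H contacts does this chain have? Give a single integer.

Positions: [(0, 0), (0, -1), (1, -1), (1, 0), (1, 1), (1, 2)]
No H-H contacts found.

Answer: 0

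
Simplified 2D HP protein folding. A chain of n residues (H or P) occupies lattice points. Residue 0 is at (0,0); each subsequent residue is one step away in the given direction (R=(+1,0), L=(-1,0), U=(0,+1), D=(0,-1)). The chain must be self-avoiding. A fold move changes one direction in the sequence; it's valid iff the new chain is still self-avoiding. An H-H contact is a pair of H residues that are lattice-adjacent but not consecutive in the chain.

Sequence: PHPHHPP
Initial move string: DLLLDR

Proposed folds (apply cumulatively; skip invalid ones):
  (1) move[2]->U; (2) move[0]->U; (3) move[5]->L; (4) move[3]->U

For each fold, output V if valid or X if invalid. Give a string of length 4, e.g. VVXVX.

Answer: XVVX

Derivation:
Initial: DLLLDR -> [(0, 0), (0, -1), (-1, -1), (-2, -1), (-3, -1), (-3, -2), (-2, -2)]
Fold 1: move[2]->U => DLULDR INVALID (collision), skipped
Fold 2: move[0]->U => ULLLDR VALID
Fold 3: move[5]->L => ULLLDL VALID
Fold 4: move[3]->U => ULLUDL INVALID (collision), skipped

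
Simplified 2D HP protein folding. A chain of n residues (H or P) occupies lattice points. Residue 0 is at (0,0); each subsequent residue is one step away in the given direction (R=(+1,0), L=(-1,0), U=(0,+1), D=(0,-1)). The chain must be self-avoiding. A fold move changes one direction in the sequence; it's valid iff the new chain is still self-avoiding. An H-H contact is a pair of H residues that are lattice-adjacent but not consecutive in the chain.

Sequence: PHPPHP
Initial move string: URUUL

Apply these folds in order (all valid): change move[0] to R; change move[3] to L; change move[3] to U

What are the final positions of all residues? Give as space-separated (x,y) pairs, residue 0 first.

Answer: (0,0) (1,0) (2,0) (2,1) (2,2) (1,2)

Derivation:
Initial moves: URUUL
Fold: move[0]->R => RRUUL (positions: [(0, 0), (1, 0), (2, 0), (2, 1), (2, 2), (1, 2)])
Fold: move[3]->L => RRULL (positions: [(0, 0), (1, 0), (2, 0), (2, 1), (1, 1), (0, 1)])
Fold: move[3]->U => RRUUL (positions: [(0, 0), (1, 0), (2, 0), (2, 1), (2, 2), (1, 2)])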